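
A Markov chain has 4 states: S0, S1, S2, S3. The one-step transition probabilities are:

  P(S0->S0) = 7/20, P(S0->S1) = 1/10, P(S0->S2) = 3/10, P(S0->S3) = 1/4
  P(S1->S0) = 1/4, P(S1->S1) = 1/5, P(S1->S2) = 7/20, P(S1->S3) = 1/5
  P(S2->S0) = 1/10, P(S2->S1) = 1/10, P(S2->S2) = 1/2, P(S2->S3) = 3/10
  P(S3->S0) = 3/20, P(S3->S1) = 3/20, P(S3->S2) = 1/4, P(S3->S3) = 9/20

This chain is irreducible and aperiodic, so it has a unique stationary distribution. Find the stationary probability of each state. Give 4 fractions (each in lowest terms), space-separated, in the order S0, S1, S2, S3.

The stationary distribution satisfies pi = pi * P, i.e.:
  pi_S0 = 7/20*pi_S0 + 1/4*pi_S1 + 1/10*pi_S2 + 3/20*pi_S3
  pi_S1 = 1/10*pi_S0 + 1/5*pi_S1 + 1/10*pi_S2 + 3/20*pi_S3
  pi_S2 = 3/10*pi_S0 + 7/20*pi_S1 + 1/2*pi_S2 + 1/4*pi_S3
  pi_S3 = 1/4*pi_S0 + 1/5*pi_S1 + 3/10*pi_S2 + 9/20*pi_S3
with normalization: pi_S0 + pi_S1 + pi_S2 + pi_S3 = 1.

Using the first 3 balance equations plus normalization, the linear system A*pi = b is:
  [-13/20, 1/4, 1/10, 3/20] . pi = 0
  [1/10, -4/5, 1/10, 3/20] . pi = 0
  [3/10, 7/20, -1/2, 1/4] . pi = 0
  [1, 1, 1, 1] . pi = 1

Solving yields:
  pi_S0 = 40/221
  pi_S1 = 200/1547
  pi_S2 = 33/91
  pi_S3 = 506/1547

Verification (pi * P):
  40/221*7/20 + 200/1547*1/4 + 33/91*1/10 + 506/1547*3/20 = 40/221 = pi_S0  (ok)
  40/221*1/10 + 200/1547*1/5 + 33/91*1/10 + 506/1547*3/20 = 200/1547 = pi_S1  (ok)
  40/221*3/10 + 200/1547*7/20 + 33/91*1/2 + 506/1547*1/4 = 33/91 = pi_S2  (ok)
  40/221*1/4 + 200/1547*1/5 + 33/91*3/10 + 506/1547*9/20 = 506/1547 = pi_S3  (ok)

Answer: 40/221 200/1547 33/91 506/1547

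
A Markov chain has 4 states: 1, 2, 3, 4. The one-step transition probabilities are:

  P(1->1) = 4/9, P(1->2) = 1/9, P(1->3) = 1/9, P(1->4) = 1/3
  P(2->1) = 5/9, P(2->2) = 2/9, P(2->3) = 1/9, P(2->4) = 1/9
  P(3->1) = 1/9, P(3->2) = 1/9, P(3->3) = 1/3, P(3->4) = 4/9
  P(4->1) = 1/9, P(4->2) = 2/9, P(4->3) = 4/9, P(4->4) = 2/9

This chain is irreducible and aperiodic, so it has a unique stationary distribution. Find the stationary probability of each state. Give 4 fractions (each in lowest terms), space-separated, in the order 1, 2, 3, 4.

The stationary distribution satisfies pi = pi * P, i.e.:
  pi_1 = 4/9*pi_1 + 5/9*pi_2 + 1/9*pi_3 + 1/9*pi_4
  pi_2 = 1/9*pi_1 + 2/9*pi_2 + 1/9*pi_3 + 2/9*pi_4
  pi_3 = 1/9*pi_1 + 1/9*pi_2 + 1/3*pi_3 + 4/9*pi_4
  pi_4 = 1/3*pi_1 + 1/9*pi_2 + 4/9*pi_3 + 2/9*pi_4
with normalization: pi_1 + pi_2 + pi_3 + pi_4 = 1.

Using the first 3 balance equations plus normalization, the linear system A*pi = b is:
  [-5/9, 5/9, 1/9, 1/9] . pi = 0
  [1/9, -7/9, 1/9, 2/9] . pi = 0
  [1/9, 1/9, -2/3, 4/9] . pi = 0
  [1, 1, 1, 1] . pi = 1

Solving yields:
  pi_1 = 151/550
  pi_2 = 89/550
  pi_3 = 74/275
  pi_4 = 81/275

Verification (pi * P):
  151/550*4/9 + 89/550*5/9 + 74/275*1/9 + 81/275*1/9 = 151/550 = pi_1  (ok)
  151/550*1/9 + 89/550*2/9 + 74/275*1/9 + 81/275*2/9 = 89/550 = pi_2  (ok)
  151/550*1/9 + 89/550*1/9 + 74/275*1/3 + 81/275*4/9 = 74/275 = pi_3  (ok)
  151/550*1/3 + 89/550*1/9 + 74/275*4/9 + 81/275*2/9 = 81/275 = pi_4  (ok)

Answer: 151/550 89/550 74/275 81/275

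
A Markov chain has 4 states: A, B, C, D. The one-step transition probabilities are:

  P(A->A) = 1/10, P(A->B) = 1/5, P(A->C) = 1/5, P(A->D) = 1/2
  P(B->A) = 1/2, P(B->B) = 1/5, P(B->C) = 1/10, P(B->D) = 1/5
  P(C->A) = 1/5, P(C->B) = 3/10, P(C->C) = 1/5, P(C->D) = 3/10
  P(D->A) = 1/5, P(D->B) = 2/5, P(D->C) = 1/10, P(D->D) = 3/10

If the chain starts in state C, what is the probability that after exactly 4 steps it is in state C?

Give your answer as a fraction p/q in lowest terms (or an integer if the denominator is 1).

Computing P^4 by repeated multiplication:
P^1 =
  A: [1/10, 1/5, 1/5, 1/2]
  B: [1/2, 1/5, 1/10, 1/5]
  C: [1/5, 3/10, 1/5, 3/10]
  D: [1/5, 2/5, 1/10, 3/10]
P^2 =
  A: [1/4, 8/25, 13/100, 3/10]
  B: [21/100, 1/4, 4/25, 19/50]
  C: [27/100, 7/25, 7/50, 31/100]
  D: [3/10, 27/100, 13/100, 3/10]
P^3 =
  A: [271/1000, 273/1000, 69/500, 159/500]
  B: [127/500, 73/250, 137/1000, 317/1000]
  C: [257/1000, 69/250, 141/1000, 163/500]
  D: [251/1000, 273/1000, 143/1000, 333/1000]
P^4 =
  A: [637/2500, 1387/5000, 1409/10000, 3269/10000]
  B: [1311/5000, 2771/10000, 1391/10000, 201/625]
  C: [2571/10000, 2793/10000, 699/5000, 1619/5000]
  D: [321/1250, 2809/10000, 697/5000, 3229/10000]

(P^4)[C -> C] = 699/5000

Answer: 699/5000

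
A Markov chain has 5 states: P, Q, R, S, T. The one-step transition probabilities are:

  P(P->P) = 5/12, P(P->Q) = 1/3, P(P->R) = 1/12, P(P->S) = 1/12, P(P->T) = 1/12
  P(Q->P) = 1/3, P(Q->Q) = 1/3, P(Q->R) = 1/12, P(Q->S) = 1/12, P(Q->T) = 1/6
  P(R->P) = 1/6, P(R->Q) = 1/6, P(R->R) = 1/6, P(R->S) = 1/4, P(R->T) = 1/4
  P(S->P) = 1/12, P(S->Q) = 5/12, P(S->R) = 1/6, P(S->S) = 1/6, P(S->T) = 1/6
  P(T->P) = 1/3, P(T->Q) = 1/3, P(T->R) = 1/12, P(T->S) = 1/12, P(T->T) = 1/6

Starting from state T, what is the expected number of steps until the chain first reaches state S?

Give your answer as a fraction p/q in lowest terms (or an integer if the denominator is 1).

Let h_i = expected steps to first reach S from state i.
Boundary: h_S = 0.
First-step equations for the other states:
  h_P = 1 + 5/12*h_P + 1/3*h_Q + 1/12*h_R + 1/12*h_S + 1/12*h_T
  h_Q = 1 + 1/3*h_P + 1/3*h_Q + 1/12*h_R + 1/12*h_S + 1/6*h_T
  h_R = 1 + 1/6*h_P + 1/6*h_Q + 1/6*h_R + 1/4*h_S + 1/4*h_T
  h_T = 1 + 1/3*h_P + 1/3*h_Q + 1/12*h_R + 1/12*h_S + 1/6*h_T

Substituting h_S = 0 and rearranging gives the linear system (I - Q) h = 1:
  [7/12, -1/3, -1/12, -1/12] . (h_P, h_Q, h_R, h_T) = 1
  [-1/3, 2/3, -1/12, -1/6] . (h_P, h_Q, h_R, h_T) = 1
  [-1/6, -1/6, 5/6, -1/4] . (h_P, h_Q, h_R, h_T) = 1
  [-1/3, -1/3, -1/12, 5/6] . (h_P, h_Q, h_R, h_T) = 1

Solving yields:
  h_P = 132/13
  h_Q = 132/13
  h_R = 108/13
  h_T = 132/13

Starting state is T, so the expected hitting time is h_T = 132/13.

Answer: 132/13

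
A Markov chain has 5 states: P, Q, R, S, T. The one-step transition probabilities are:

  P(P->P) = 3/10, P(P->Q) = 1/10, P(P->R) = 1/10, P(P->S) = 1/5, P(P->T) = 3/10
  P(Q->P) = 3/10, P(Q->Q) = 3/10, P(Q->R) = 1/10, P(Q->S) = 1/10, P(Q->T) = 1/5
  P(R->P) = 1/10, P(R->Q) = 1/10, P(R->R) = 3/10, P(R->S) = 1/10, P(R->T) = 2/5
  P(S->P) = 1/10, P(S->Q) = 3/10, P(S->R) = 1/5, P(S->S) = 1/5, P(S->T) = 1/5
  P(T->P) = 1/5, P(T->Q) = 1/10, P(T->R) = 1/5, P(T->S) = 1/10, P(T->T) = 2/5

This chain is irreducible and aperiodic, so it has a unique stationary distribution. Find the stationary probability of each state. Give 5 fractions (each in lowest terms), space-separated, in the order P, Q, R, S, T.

The stationary distribution satisfies pi = pi * P, i.e.:
  pi_P = 3/10*pi_P + 3/10*pi_Q + 1/10*pi_R + 1/10*pi_S + 1/5*pi_T
  pi_Q = 1/10*pi_P + 3/10*pi_Q + 1/10*pi_R + 3/10*pi_S + 1/10*pi_T
  pi_R = 1/10*pi_P + 1/10*pi_Q + 3/10*pi_R + 1/5*pi_S + 1/5*pi_T
  pi_S = 1/5*pi_P + 1/10*pi_Q + 1/10*pi_R + 1/5*pi_S + 1/10*pi_T
  pi_T = 3/10*pi_P + 1/5*pi_Q + 2/5*pi_R + 1/5*pi_S + 2/5*pi_T
with normalization: pi_P + pi_Q + pi_R + pi_S + pi_T = 1.

Using the first 4 balance equations plus normalization, the linear system A*pi = b is:
  [-7/10, 3/10, 1/10, 1/10, 1/5] . pi = 0
  [1/10, -7/10, 1/10, 3/10, 1/10] . pi = 0
  [1/10, 1/10, -7/10, 1/5, 1/5] . pi = 0
  [1/5, 1/10, 1/10, -4/5, 1/10] . pi = 0
  [1, 1, 1, 1, 1] . pi = 1

Solving yields:
  pi_P = 595/2906
  pi_Q = 921/5812
  pi_R = 1057/5812
  pi_S = 389/2906
  pi_T = 933/2906

Verification (pi * P):
  595/2906*3/10 + 921/5812*3/10 + 1057/5812*1/10 + 389/2906*1/10 + 933/2906*1/5 = 595/2906 = pi_P  (ok)
  595/2906*1/10 + 921/5812*3/10 + 1057/5812*1/10 + 389/2906*3/10 + 933/2906*1/10 = 921/5812 = pi_Q  (ok)
  595/2906*1/10 + 921/5812*1/10 + 1057/5812*3/10 + 389/2906*1/5 + 933/2906*1/5 = 1057/5812 = pi_R  (ok)
  595/2906*1/5 + 921/5812*1/10 + 1057/5812*1/10 + 389/2906*1/5 + 933/2906*1/10 = 389/2906 = pi_S  (ok)
  595/2906*3/10 + 921/5812*1/5 + 1057/5812*2/5 + 389/2906*1/5 + 933/2906*2/5 = 933/2906 = pi_T  (ok)

Answer: 595/2906 921/5812 1057/5812 389/2906 933/2906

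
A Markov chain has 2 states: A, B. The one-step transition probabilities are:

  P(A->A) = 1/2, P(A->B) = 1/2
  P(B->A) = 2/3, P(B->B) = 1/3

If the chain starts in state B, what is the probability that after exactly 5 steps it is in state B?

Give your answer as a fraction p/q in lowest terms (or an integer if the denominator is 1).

Answer: 833/1944

Derivation:
Computing P^5 by repeated multiplication:
P^1 =
  A: [1/2, 1/2]
  B: [2/3, 1/3]
P^2 =
  A: [7/12, 5/12]
  B: [5/9, 4/9]
P^3 =
  A: [41/72, 31/72]
  B: [31/54, 23/54]
P^4 =
  A: [247/432, 185/432]
  B: [185/324, 139/324]
P^5 =
  A: [1481/2592, 1111/2592]
  B: [1111/1944, 833/1944]

(P^5)[B -> B] = 833/1944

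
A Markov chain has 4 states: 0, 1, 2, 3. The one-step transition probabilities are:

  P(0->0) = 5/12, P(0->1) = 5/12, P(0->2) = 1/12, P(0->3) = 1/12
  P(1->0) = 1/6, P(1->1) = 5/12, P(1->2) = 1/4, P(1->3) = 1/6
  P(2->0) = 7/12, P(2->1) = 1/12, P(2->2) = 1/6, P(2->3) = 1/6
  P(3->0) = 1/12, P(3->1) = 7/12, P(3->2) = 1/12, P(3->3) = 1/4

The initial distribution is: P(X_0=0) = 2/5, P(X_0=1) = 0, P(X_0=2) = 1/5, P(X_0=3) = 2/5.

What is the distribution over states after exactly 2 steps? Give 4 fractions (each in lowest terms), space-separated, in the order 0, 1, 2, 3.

Answer: 197/720 37/90 29/180 37/240

Derivation:
Propagating the distribution step by step (d_{t+1} = d_t * P):
d_0 = (0=2/5, 1=0, 2=1/5, 3=2/5)
  d_1[0] = 2/5*5/12 + 0*1/6 + 1/5*7/12 + 2/5*1/12 = 19/60
  d_1[1] = 2/5*5/12 + 0*5/12 + 1/5*1/12 + 2/5*7/12 = 5/12
  d_1[2] = 2/5*1/12 + 0*1/4 + 1/5*1/6 + 2/5*1/12 = 1/10
  d_1[3] = 2/5*1/12 + 0*1/6 + 1/5*1/6 + 2/5*1/4 = 1/6
d_1 = (0=19/60, 1=5/12, 2=1/10, 3=1/6)
  d_2[0] = 19/60*5/12 + 5/12*1/6 + 1/10*7/12 + 1/6*1/12 = 197/720
  d_2[1] = 19/60*5/12 + 5/12*5/12 + 1/10*1/12 + 1/6*7/12 = 37/90
  d_2[2] = 19/60*1/12 + 5/12*1/4 + 1/10*1/6 + 1/6*1/12 = 29/180
  d_2[3] = 19/60*1/12 + 5/12*1/6 + 1/10*1/6 + 1/6*1/4 = 37/240
d_2 = (0=197/720, 1=37/90, 2=29/180, 3=37/240)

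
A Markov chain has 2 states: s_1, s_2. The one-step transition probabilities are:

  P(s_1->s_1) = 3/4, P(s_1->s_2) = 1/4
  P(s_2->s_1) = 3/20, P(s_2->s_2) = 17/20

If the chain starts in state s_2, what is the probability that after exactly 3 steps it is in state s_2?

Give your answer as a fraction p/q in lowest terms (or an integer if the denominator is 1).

Computing P^3 by repeated multiplication:
P^1 =
  s_1: [3/4, 1/4]
  s_2: [3/20, 17/20]
P^2 =
  s_1: [3/5, 2/5]
  s_2: [6/25, 19/25]
P^3 =
  s_1: [51/100, 49/100]
  s_2: [147/500, 353/500]

(P^3)[s_2 -> s_2] = 353/500

Answer: 353/500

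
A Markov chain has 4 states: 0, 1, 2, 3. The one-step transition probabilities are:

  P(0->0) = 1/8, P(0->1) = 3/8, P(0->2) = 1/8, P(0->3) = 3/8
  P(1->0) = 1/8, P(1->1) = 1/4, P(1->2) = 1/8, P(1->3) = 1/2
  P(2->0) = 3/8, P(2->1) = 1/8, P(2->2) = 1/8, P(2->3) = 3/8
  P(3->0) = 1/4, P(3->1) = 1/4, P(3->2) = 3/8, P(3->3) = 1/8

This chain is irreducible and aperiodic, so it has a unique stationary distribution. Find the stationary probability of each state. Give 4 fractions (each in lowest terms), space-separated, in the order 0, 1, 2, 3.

The stationary distribution satisfies pi = pi * P, i.e.:
  pi_0 = 1/8*pi_0 + 1/8*pi_1 + 3/8*pi_2 + 1/4*pi_3
  pi_1 = 3/8*pi_0 + 1/4*pi_1 + 1/8*pi_2 + 1/4*pi_3
  pi_2 = 1/8*pi_0 + 1/8*pi_1 + 1/8*pi_2 + 3/8*pi_3
  pi_3 = 3/8*pi_0 + 1/2*pi_1 + 3/8*pi_2 + 1/8*pi_3
with normalization: pi_0 + pi_1 + pi_2 + pi_3 = 1.

Using the first 3 balance equations plus normalization, the linear system A*pi = b is:
  [-7/8, 1/8, 3/8, 1/4] . pi = 0
  [3/8, -3/4, 1/8, 1/4] . pi = 0
  [1/8, 1/8, -7/8, 3/8] . pi = 0
  [1, 1, 1, 1] . pi = 1

Solving yields:
  pi_0 = 53/244
  pi_1 = 46/183
  pi_2 = 151/732
  pi_3 = 119/366

Verification (pi * P):
  53/244*1/8 + 46/183*1/8 + 151/732*3/8 + 119/366*1/4 = 53/244 = pi_0  (ok)
  53/244*3/8 + 46/183*1/4 + 151/732*1/8 + 119/366*1/4 = 46/183 = pi_1  (ok)
  53/244*1/8 + 46/183*1/8 + 151/732*1/8 + 119/366*3/8 = 151/732 = pi_2  (ok)
  53/244*3/8 + 46/183*1/2 + 151/732*3/8 + 119/366*1/8 = 119/366 = pi_3  (ok)

Answer: 53/244 46/183 151/732 119/366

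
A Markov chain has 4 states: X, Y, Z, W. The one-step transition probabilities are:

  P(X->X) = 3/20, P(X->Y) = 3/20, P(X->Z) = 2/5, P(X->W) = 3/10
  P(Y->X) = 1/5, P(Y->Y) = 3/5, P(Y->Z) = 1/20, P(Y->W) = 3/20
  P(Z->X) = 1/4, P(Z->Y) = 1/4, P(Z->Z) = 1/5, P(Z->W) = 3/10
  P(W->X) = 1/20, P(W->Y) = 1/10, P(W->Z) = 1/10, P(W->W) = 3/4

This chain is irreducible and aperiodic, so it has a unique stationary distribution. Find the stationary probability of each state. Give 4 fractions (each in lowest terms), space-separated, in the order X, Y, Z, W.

Answer: 381/2950 376/1475 7/50 702/1475

Derivation:
The stationary distribution satisfies pi = pi * P, i.e.:
  pi_X = 3/20*pi_X + 1/5*pi_Y + 1/4*pi_Z + 1/20*pi_W
  pi_Y = 3/20*pi_X + 3/5*pi_Y + 1/4*pi_Z + 1/10*pi_W
  pi_Z = 2/5*pi_X + 1/20*pi_Y + 1/5*pi_Z + 1/10*pi_W
  pi_W = 3/10*pi_X + 3/20*pi_Y + 3/10*pi_Z + 3/4*pi_W
with normalization: pi_X + pi_Y + pi_Z + pi_W = 1.

Using the first 3 balance equations plus normalization, the linear system A*pi = b is:
  [-17/20, 1/5, 1/4, 1/20] . pi = 0
  [3/20, -2/5, 1/4, 1/10] . pi = 0
  [2/5, 1/20, -4/5, 1/10] . pi = 0
  [1, 1, 1, 1] . pi = 1

Solving yields:
  pi_X = 381/2950
  pi_Y = 376/1475
  pi_Z = 7/50
  pi_W = 702/1475

Verification (pi * P):
  381/2950*3/20 + 376/1475*1/5 + 7/50*1/4 + 702/1475*1/20 = 381/2950 = pi_X  (ok)
  381/2950*3/20 + 376/1475*3/5 + 7/50*1/4 + 702/1475*1/10 = 376/1475 = pi_Y  (ok)
  381/2950*2/5 + 376/1475*1/20 + 7/50*1/5 + 702/1475*1/10 = 7/50 = pi_Z  (ok)
  381/2950*3/10 + 376/1475*3/20 + 7/50*3/10 + 702/1475*3/4 = 702/1475 = pi_W  (ok)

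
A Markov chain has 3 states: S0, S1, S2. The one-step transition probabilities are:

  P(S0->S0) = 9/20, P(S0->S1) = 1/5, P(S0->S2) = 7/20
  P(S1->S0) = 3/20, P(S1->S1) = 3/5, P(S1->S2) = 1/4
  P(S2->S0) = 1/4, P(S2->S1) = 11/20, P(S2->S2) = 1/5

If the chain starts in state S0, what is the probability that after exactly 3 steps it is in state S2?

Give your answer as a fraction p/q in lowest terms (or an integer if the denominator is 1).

Computing P^3 by repeated multiplication:
P^1 =
  S0: [9/20, 1/5, 7/20]
  S1: [3/20, 3/5, 1/4]
  S2: [1/4, 11/20, 1/5]
P^2 =
  S0: [8/25, 161/400, 111/400]
  S1: [11/50, 211/400, 101/400]
  S2: [49/200, 49/100, 53/200]
P^3 =
  S0: [219/800, 733/1600, 429/1600]
  S1: [193/800, 799/1600, 83/320]
  S2: [1/4, 391/800, 209/800]

(P^3)[S0 -> S2] = 429/1600

Answer: 429/1600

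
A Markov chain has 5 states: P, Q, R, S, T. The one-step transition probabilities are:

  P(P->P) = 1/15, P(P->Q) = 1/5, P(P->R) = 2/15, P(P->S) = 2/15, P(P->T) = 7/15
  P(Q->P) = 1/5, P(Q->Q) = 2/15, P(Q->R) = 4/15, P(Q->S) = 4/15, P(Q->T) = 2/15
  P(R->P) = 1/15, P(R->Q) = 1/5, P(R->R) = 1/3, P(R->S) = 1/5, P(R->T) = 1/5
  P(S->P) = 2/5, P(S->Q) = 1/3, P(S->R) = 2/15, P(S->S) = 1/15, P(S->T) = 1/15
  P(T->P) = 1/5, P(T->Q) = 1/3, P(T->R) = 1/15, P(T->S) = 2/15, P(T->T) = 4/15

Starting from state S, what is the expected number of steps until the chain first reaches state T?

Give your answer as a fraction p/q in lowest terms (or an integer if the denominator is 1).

Let h_i = expected steps to first reach T from state i.
Boundary: h_T = 0.
First-step equations for the other states:
  h_P = 1 + 1/15*h_P + 1/5*h_Q + 2/15*h_R + 2/15*h_S + 7/15*h_T
  h_Q = 1 + 1/5*h_P + 2/15*h_Q + 4/15*h_R + 4/15*h_S + 2/15*h_T
  h_R = 1 + 1/15*h_P + 1/5*h_Q + 1/3*h_R + 1/5*h_S + 1/5*h_T
  h_S = 1 + 2/5*h_P + 1/3*h_Q + 2/15*h_R + 1/15*h_S + 1/15*h_T

Substituting h_T = 0 and rearranging gives the linear system (I - Q) h = 1:
  [14/15, -1/5, -2/15, -2/15] . (h_P, h_Q, h_R, h_S) = 1
  [-1/5, 13/15, -4/15, -4/15] . (h_P, h_Q, h_R, h_S) = 1
  [-1/15, -1/5, 2/3, -1/5] . (h_P, h_Q, h_R, h_S) = 1
  [-2/5, -1/3, -2/15, 14/15] . (h_P, h_Q, h_R, h_S) = 1

Solving yields:
  h_P = 11325/3151
  h_Q = 15990/3151
  h_R = 31005/6302
  h_S = 16155/3151

Starting state is S, so the expected hitting time is h_S = 16155/3151.

Answer: 16155/3151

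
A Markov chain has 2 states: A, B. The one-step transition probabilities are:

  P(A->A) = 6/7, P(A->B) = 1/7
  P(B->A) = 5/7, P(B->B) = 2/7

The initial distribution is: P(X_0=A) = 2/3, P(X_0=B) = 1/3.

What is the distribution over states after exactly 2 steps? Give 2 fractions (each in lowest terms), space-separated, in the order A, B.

Propagating the distribution step by step (d_{t+1} = d_t * P):
d_0 = (A=2/3, B=1/3)
  d_1[A] = 2/3*6/7 + 1/3*5/7 = 17/21
  d_1[B] = 2/3*1/7 + 1/3*2/7 = 4/21
d_1 = (A=17/21, B=4/21)
  d_2[A] = 17/21*6/7 + 4/21*5/7 = 122/147
  d_2[B] = 17/21*1/7 + 4/21*2/7 = 25/147
d_2 = (A=122/147, B=25/147)

Answer: 122/147 25/147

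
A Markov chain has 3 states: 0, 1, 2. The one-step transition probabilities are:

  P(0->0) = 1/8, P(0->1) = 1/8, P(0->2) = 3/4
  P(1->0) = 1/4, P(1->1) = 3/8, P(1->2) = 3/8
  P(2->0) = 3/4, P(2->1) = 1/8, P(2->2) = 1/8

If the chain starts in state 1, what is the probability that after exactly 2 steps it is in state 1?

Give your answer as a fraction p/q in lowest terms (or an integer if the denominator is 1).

Computing P^2 by repeated multiplication:
P^1 =
  0: [1/8, 1/8, 3/4]
  1: [1/4, 3/8, 3/8]
  2: [3/4, 1/8, 1/8]
P^2 =
  0: [39/64, 5/32, 15/64]
  1: [13/32, 7/32, 3/8]
  2: [7/32, 5/32, 5/8]

(P^2)[1 -> 1] = 7/32

Answer: 7/32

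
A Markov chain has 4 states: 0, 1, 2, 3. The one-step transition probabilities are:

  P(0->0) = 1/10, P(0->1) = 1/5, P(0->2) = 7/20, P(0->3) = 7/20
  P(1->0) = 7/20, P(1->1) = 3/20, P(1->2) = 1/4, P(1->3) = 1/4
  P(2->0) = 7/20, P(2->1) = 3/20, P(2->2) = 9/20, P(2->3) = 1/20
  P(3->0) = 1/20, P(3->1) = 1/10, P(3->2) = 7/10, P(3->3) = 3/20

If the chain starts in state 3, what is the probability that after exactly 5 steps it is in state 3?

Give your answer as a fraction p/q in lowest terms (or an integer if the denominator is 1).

Answer: 269831/1600000

Derivation:
Computing P^5 by repeated multiplication:
P^1 =
  0: [1/10, 1/5, 7/20, 7/20]
  1: [7/20, 3/20, 1/4, 1/4]
  2: [7/20, 3/20, 9/20, 1/20]
  3: [1/20, 1/10, 7/10, 3/20]
P^2 =
  0: [11/50, 11/80, 39/80, 31/200]
  1: [3/16, 31/200, 179/400, 21/100]
  2: [99/400, 33/200, 159/400, 19/100]
  3: [117/400, 29/200, 37/80, 1/10]
P^3 =
  0: [497/2000, 613/4000, 1757/4000, 159/1000]
  1: [1921/8000, 1191/8000, 1811/4000, 633/4000]
  2: [1849/8000, 1223/8000, 1759/4000, 141/800]
  3: [79/320, 1277/8000, 1667/4000, 707/4000]
P^4 =
  0: [9607/40000, 6179/40000, 1737/4000, 1711/10000]
  1: [38799/160000, 4931/32000, 17431/40000, 13411/80000]
  2: [7659/32000, 24439/160000, 3523/8000, 13403/80000]
  3: [37641/160000, 24561/160000, 17503/40000, 13893/80000]
P^5 =
  0: [190901/800000, 122763/800000, 35029/80000, 68023/400000]
  1: [765073/3200000, 491977/3200000, 349473/800000, 272529/1600000]
  2: [767689/3200000, 491489/3200000, 349921/800000, 270569/1600000]
  3: [765079/3200000, 97971/640000, 351351/800000, 269831/1600000]

(P^5)[3 -> 3] = 269831/1600000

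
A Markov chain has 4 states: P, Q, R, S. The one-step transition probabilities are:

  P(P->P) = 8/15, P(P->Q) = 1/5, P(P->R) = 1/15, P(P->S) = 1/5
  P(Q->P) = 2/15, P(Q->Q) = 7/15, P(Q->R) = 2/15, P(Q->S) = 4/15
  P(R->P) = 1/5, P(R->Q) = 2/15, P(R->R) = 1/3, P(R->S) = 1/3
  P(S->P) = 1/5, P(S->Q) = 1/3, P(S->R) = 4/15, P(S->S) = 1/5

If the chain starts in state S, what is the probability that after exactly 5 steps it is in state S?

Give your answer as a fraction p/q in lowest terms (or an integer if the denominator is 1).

Computing P^5 by repeated multiplication:
P^1 =
  P: [8/15, 1/5, 1/15, 1/5]
  Q: [2/15, 7/15, 2/15, 4/15]
  R: [1/5, 2/15, 1/3, 1/3]
  S: [1/5, 1/3, 4/15, 1/5]
P^2 =
  P: [82/225, 62/225, 31/225, 2/9]
  Q: [16/75, 79/225, 14/75, 56/225]
  R: [58/225, 58/225, 52/225, 19/75]
  S: [11/45, 67/225, 1/5, 58/225]
P^3 =
  P: [341/1125, 992/3375, 187/1125, 799/3375]
  Q: [836/3375, 1061/3375, 128/675, 838/3375]
  R: [907/3375, 323/1125, 662/3375, 31/125]
  S: [883/3375, 338/1125, 646/3375, 832/3375]
P^4 =
  P: [14248/50625, 3026/10125, 9008/50625, 12239/50625]
  Q: [13244/50625, 1027/3375, 634/3375, 12466/50625]
  R: [13691/50625, 15013/50625, 9503/50625, 12418/50625]
  S: [13526/50625, 15199/50625, 9469/50625, 12431/50625]
P^5 =
  P: [41597/151875, 15191/50625, 46168/253125, 185021/759375]
  Q: [40538/151875, 228917/759375, 47156/253125, 92/375]
  R: [22813/84375, 45452/151875, 15656/84375, 185894/759375]
  S: [68102/253125, 228064/759375, 140993/759375, 20668/84375]

(P^5)[S -> S] = 20668/84375

Answer: 20668/84375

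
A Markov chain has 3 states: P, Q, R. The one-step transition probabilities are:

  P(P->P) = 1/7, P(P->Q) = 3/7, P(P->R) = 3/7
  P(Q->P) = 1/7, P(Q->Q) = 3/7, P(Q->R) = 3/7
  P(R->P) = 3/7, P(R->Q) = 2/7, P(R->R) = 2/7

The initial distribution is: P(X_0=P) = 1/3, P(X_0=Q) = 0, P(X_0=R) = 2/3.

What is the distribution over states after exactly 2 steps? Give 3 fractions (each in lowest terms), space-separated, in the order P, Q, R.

Propagating the distribution step by step (d_{t+1} = d_t * P):
d_0 = (P=1/3, Q=0, R=2/3)
  d_1[P] = 1/3*1/7 + 0*1/7 + 2/3*3/7 = 1/3
  d_1[Q] = 1/3*3/7 + 0*3/7 + 2/3*2/7 = 1/3
  d_1[R] = 1/3*3/7 + 0*3/7 + 2/3*2/7 = 1/3
d_1 = (P=1/3, Q=1/3, R=1/3)
  d_2[P] = 1/3*1/7 + 1/3*1/7 + 1/3*3/7 = 5/21
  d_2[Q] = 1/3*3/7 + 1/3*3/7 + 1/3*2/7 = 8/21
  d_2[R] = 1/3*3/7 + 1/3*3/7 + 1/3*2/7 = 8/21
d_2 = (P=5/21, Q=8/21, R=8/21)

Answer: 5/21 8/21 8/21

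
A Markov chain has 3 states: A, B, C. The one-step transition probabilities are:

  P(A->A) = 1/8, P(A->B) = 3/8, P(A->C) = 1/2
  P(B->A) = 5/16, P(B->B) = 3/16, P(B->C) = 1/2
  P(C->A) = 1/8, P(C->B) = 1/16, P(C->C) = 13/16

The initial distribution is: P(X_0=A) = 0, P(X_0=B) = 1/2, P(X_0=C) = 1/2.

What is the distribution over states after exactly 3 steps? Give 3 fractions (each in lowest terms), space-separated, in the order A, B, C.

Propagating the distribution step by step (d_{t+1} = d_t * P):
d_0 = (A=0, B=1/2, C=1/2)
  d_1[A] = 0*1/8 + 1/2*5/16 + 1/2*1/8 = 7/32
  d_1[B] = 0*3/8 + 1/2*3/16 + 1/2*1/16 = 1/8
  d_1[C] = 0*1/2 + 1/2*1/2 + 1/2*13/16 = 21/32
d_1 = (A=7/32, B=1/8, C=21/32)
  d_2[A] = 7/32*1/8 + 1/8*5/16 + 21/32*1/8 = 19/128
  d_2[B] = 7/32*3/8 + 1/8*3/16 + 21/32*1/16 = 75/512
  d_2[C] = 7/32*1/2 + 1/8*1/2 + 21/32*13/16 = 361/512
d_2 = (A=19/128, B=75/512, C=361/512)
  d_3[A] = 19/128*1/8 + 75/512*5/16 + 361/512*1/8 = 1249/8192
  d_3[B] = 19/128*3/8 + 75/512*3/16 + 361/512*1/16 = 521/4096
  d_3[C] = 19/128*1/2 + 75/512*1/2 + 361/512*13/16 = 5901/8192
d_3 = (A=1249/8192, B=521/4096, C=5901/8192)

Answer: 1249/8192 521/4096 5901/8192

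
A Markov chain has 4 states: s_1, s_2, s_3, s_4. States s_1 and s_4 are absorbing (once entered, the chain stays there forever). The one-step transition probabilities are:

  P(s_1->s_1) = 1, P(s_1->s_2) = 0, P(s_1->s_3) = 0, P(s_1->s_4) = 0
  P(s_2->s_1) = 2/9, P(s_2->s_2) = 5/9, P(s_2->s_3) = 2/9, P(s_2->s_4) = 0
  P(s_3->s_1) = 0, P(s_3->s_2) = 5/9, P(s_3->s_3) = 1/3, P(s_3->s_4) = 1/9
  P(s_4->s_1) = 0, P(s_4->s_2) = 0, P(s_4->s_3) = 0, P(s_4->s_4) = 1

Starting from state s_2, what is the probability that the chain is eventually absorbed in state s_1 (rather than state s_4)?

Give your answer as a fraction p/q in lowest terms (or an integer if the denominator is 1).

Answer: 6/7

Derivation:
Let a_i = P(absorbed in s_1 | start in state i).
Boundary conditions: a_s_1 = 1, a_s_4 = 0.
For each transient state i, a_i = sum_j P(i->j) * a_j:
  a_s_2 = 2/9*a_s_1 + 5/9*a_s_2 + 2/9*a_s_3 + 0*a_s_4
  a_s_3 = 0*a_s_1 + 5/9*a_s_2 + 1/3*a_s_3 + 1/9*a_s_4

Substituting a_s_1 = 1 and a_s_4 = 0, rearrange to (I - Q) a = r where r[i] = P(i -> s_1):
  [4/9, -2/9] . (a_s_2, a_s_3) = 2/9
  [-5/9, 2/3] . (a_s_2, a_s_3) = 0

Solving yields:
  a_s_2 = 6/7
  a_s_3 = 5/7

Starting state is s_2, so the absorption probability is a_s_2 = 6/7.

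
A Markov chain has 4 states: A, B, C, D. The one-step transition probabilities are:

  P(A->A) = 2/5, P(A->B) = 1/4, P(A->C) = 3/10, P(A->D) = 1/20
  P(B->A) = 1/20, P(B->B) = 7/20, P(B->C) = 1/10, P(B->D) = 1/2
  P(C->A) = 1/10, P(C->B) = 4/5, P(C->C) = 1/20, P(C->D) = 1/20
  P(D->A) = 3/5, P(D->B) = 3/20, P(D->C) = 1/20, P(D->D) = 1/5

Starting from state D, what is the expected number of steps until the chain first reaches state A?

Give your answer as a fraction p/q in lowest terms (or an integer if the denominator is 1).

Let h_i = expected steps to first reach A from state i.
Boundary: h_A = 0.
First-step equations for the other states:
  h_B = 1 + 1/20*h_A + 7/20*h_B + 1/10*h_C + 1/2*h_D
  h_C = 1 + 1/10*h_A + 4/5*h_B + 1/20*h_C + 1/20*h_D
  h_D = 1 + 3/5*h_A + 3/20*h_B + 1/20*h_C + 1/5*h_D

Substituting h_A = 0 and rearranging gives the linear system (I - Q) h = 1:
  [13/20, -1/10, -1/2] . (h_B, h_C, h_D) = 1
  [-4/5, 19/20, -1/20] . (h_B, h_C, h_D) = 1
  [-3/20, -1/20, 4/5] . (h_B, h_C, h_D) = 1

Solving yields:
  h_B = 3580/897
  h_C = 12200/2691
  h_D = 6140/2691

Starting state is D, so the expected hitting time is h_D = 6140/2691.

Answer: 6140/2691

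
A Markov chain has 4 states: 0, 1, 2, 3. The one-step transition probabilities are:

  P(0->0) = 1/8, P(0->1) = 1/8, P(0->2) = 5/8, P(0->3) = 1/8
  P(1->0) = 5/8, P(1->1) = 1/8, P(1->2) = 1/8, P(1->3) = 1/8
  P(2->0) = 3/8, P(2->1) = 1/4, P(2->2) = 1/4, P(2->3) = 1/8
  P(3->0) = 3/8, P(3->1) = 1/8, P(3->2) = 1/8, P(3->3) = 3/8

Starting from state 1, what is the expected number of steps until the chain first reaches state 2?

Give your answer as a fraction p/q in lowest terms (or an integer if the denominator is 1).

Let h_i = expected steps to first reach 2 from state i.
Boundary: h_2 = 0.
First-step equations for the other states:
  h_0 = 1 + 1/8*h_0 + 1/8*h_1 + 5/8*h_2 + 1/8*h_3
  h_1 = 1 + 5/8*h_0 + 1/8*h_1 + 1/8*h_2 + 1/8*h_3
  h_3 = 1 + 3/8*h_0 + 1/8*h_1 + 1/8*h_2 + 3/8*h_3

Substituting h_2 = 0 and rearranging gives the linear system (I - Q) h = 1:
  [7/8, -1/8, -1/8] . (h_0, h_1, h_3) = 1
  [-5/8, 7/8, -1/8] . (h_0, h_1, h_3) = 1
  [-3/8, -1/8, 5/8] . (h_0, h_1, h_3) = 1

Solving yields:
  h_0 = 48/23
  h_1 = 72/23
  h_3 = 80/23

Starting state is 1, so the expected hitting time is h_1 = 72/23.

Answer: 72/23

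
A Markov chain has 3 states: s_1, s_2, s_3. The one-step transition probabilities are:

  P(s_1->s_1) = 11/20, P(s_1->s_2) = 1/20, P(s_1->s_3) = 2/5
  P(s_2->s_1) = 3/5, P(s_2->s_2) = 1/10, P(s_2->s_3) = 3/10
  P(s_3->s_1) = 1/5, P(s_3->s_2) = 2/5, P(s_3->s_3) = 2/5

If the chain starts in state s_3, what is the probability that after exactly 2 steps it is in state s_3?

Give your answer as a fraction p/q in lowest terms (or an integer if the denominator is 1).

Answer: 9/25

Derivation:
Computing P^2 by repeated multiplication:
P^1 =
  s_1: [11/20, 1/20, 2/5]
  s_2: [3/5, 1/10, 3/10]
  s_3: [1/5, 2/5, 2/5]
P^2 =
  s_1: [33/80, 77/400, 79/200]
  s_2: [9/20, 4/25, 39/100]
  s_3: [43/100, 21/100, 9/25]

(P^2)[s_3 -> s_3] = 9/25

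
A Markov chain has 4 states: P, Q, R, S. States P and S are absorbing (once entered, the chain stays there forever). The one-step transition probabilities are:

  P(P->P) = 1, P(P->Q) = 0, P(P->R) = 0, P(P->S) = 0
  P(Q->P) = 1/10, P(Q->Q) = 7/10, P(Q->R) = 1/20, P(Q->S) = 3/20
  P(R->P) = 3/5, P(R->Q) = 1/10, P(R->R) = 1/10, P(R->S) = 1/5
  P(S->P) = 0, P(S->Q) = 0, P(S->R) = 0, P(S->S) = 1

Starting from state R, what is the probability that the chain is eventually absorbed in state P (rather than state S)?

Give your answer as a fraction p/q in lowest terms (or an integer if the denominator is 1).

Answer: 38/53

Derivation:
Let a_i = P(absorbed in P | start in state i).
Boundary conditions: a_P = 1, a_S = 0.
For each transient state i, a_i = sum_j P(i->j) * a_j:
  a_Q = 1/10*a_P + 7/10*a_Q + 1/20*a_R + 3/20*a_S
  a_R = 3/5*a_P + 1/10*a_Q + 1/10*a_R + 1/5*a_S

Substituting a_P = 1 and a_S = 0, rearrange to (I - Q) a = r where r[i] = P(i -> P):
  [3/10, -1/20] . (a_Q, a_R) = 1/10
  [-1/10, 9/10] . (a_Q, a_R) = 3/5

Solving yields:
  a_Q = 24/53
  a_R = 38/53

Starting state is R, so the absorption probability is a_R = 38/53.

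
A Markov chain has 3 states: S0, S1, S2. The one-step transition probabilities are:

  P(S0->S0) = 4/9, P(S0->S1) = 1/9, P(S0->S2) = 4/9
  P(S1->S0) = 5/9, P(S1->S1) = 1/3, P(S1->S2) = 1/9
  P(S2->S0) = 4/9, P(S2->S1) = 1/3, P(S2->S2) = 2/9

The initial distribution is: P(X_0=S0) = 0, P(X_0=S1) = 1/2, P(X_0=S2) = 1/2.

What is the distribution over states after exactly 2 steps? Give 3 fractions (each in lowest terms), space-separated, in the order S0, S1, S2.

Propagating the distribution step by step (d_{t+1} = d_t * P):
d_0 = (S0=0, S1=1/2, S2=1/2)
  d_1[S0] = 0*4/9 + 1/2*5/9 + 1/2*4/9 = 1/2
  d_1[S1] = 0*1/9 + 1/2*1/3 + 1/2*1/3 = 1/3
  d_1[S2] = 0*4/9 + 1/2*1/9 + 1/2*2/9 = 1/6
d_1 = (S0=1/2, S1=1/3, S2=1/6)
  d_2[S0] = 1/2*4/9 + 1/3*5/9 + 1/6*4/9 = 13/27
  d_2[S1] = 1/2*1/9 + 1/3*1/3 + 1/6*1/3 = 2/9
  d_2[S2] = 1/2*4/9 + 1/3*1/9 + 1/6*2/9 = 8/27
d_2 = (S0=13/27, S1=2/9, S2=8/27)

Answer: 13/27 2/9 8/27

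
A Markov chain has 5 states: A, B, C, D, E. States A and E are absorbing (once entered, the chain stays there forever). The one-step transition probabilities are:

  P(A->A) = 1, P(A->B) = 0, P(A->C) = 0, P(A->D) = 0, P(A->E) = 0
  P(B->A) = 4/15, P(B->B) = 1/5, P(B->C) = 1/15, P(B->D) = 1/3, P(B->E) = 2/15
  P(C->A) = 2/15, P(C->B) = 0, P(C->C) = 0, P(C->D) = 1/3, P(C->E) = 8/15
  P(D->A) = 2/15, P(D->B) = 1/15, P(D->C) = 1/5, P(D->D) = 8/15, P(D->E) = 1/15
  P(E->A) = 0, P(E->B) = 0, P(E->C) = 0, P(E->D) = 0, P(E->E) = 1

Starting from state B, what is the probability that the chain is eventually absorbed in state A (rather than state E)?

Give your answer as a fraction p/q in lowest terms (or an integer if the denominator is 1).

Let a_i = P(absorbed in A | start in state i).
Boundary conditions: a_A = 1, a_E = 0.
For each transient state i, a_i = sum_j P(i->j) * a_j:
  a_B = 4/15*a_A + 1/5*a_B + 1/15*a_C + 1/3*a_D + 2/15*a_E
  a_C = 2/15*a_A + 0*a_B + 0*a_C + 1/3*a_D + 8/15*a_E
  a_D = 2/15*a_A + 1/15*a_B + 1/5*a_C + 8/15*a_D + 1/15*a_E

Substituting a_A = 1 and a_E = 0, rearrange to (I - Q) a = r where r[i] = P(i -> A):
  [4/5, -1/15, -1/3] . (a_B, a_C, a_D) = 4/15
  [0, 1, -1/3] . (a_B, a_C, a_D) = 2/15
  [-1/15, -1/5, 7/15] . (a_B, a_C, a_D) = 2/15

Solving yields:
  a_B = 141/250
  a_C = 149/500
  a_D = 247/500

Starting state is B, so the absorption probability is a_B = 141/250.

Answer: 141/250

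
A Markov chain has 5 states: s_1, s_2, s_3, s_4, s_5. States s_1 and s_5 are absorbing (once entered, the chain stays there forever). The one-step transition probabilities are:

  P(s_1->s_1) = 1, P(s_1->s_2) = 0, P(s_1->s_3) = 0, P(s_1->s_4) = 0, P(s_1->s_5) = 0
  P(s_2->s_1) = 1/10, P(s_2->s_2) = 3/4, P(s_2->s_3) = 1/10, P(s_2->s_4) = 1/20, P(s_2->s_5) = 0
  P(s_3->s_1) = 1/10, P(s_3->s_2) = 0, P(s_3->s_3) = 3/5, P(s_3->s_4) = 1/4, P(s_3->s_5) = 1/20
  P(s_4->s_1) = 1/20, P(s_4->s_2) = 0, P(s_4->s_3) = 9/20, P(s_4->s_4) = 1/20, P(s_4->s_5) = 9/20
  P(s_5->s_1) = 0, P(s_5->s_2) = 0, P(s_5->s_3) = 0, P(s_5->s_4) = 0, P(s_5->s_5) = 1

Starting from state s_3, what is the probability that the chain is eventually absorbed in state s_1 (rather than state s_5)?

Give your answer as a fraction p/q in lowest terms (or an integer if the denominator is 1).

Let a_i = P(absorbed in s_1 | start in state i).
Boundary conditions: a_s_1 = 1, a_s_5 = 0.
For each transient state i, a_i = sum_j P(i->j) * a_j:
  a_s_2 = 1/10*a_s_1 + 3/4*a_s_2 + 1/10*a_s_3 + 1/20*a_s_4 + 0*a_s_5
  a_s_3 = 1/10*a_s_1 + 0*a_s_2 + 3/5*a_s_3 + 1/4*a_s_4 + 1/20*a_s_5
  a_s_4 = 1/20*a_s_1 + 0*a_s_2 + 9/20*a_s_3 + 1/20*a_s_4 + 9/20*a_s_5

Substituting a_s_1 = 1 and a_s_5 = 0, rearrange to (I - Q) a = r where r[i] = P(i -> s_1):
  [1/4, -1/10, -1/20] . (a_s_2, a_s_3, a_s_4) = 1/10
  [0, 2/5, -1/4] . (a_s_2, a_s_3, a_s_4) = 1/10
  [0, -9/20, 19/20] . (a_s_2, a_s_3, a_s_4) = 1/20

Solving yields:
  a_s_2 = 326/535
  a_s_3 = 43/107
  a_s_4 = 26/107

Starting state is s_3, so the absorption probability is a_s_3 = 43/107.

Answer: 43/107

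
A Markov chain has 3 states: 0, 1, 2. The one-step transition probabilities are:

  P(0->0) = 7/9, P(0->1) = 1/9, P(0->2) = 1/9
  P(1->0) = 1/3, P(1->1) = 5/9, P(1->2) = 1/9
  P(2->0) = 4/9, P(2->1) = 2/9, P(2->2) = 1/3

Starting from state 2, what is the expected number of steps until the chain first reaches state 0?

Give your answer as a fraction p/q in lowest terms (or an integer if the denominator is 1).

Answer: 27/11

Derivation:
Let h_i = expected steps to first reach 0 from state i.
Boundary: h_0 = 0.
First-step equations for the other states:
  h_1 = 1 + 1/3*h_0 + 5/9*h_1 + 1/9*h_2
  h_2 = 1 + 4/9*h_0 + 2/9*h_1 + 1/3*h_2

Substituting h_0 = 0 and rearranging gives the linear system (I - Q) h = 1:
  [4/9, -1/9] . (h_1, h_2) = 1
  [-2/9, 2/3] . (h_1, h_2) = 1

Solving yields:
  h_1 = 63/22
  h_2 = 27/11

Starting state is 2, so the expected hitting time is h_2 = 27/11.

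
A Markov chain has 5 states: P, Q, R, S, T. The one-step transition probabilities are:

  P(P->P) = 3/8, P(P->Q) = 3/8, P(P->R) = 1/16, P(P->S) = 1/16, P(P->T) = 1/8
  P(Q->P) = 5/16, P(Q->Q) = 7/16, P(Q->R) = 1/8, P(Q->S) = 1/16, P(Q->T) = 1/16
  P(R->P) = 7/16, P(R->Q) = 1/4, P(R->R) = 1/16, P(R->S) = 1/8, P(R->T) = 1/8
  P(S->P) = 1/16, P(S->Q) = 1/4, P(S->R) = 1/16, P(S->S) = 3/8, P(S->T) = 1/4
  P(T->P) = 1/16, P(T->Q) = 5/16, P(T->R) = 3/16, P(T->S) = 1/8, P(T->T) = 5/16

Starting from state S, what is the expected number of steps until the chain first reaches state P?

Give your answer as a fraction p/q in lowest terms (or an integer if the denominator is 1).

Answer: 8592/1571

Derivation:
Let h_i = expected steps to first reach P from state i.
Boundary: h_P = 0.
First-step equations for the other states:
  h_Q = 1 + 5/16*h_P + 7/16*h_Q + 1/8*h_R + 1/16*h_S + 1/16*h_T
  h_R = 1 + 7/16*h_P + 1/4*h_Q + 1/16*h_R + 1/8*h_S + 1/8*h_T
  h_S = 1 + 1/16*h_P + 1/4*h_Q + 1/16*h_R + 3/8*h_S + 1/4*h_T
  h_T = 1 + 1/16*h_P + 5/16*h_Q + 3/16*h_R + 1/8*h_S + 5/16*h_T

Substituting h_P = 0 and rearranging gives the linear system (I - Q) h = 1:
  [9/16, -1/8, -1/16, -1/16] . (h_Q, h_R, h_S, h_T) = 1
  [-1/4, 15/16, -1/8, -1/8] . (h_Q, h_R, h_S, h_T) = 1
  [-1/4, -1/16, 5/8, -1/4] . (h_Q, h_R, h_S, h_T) = 1
  [-5/16, -3/16, -1/8, 11/16] . (h_Q, h_R, h_S, h_T) = 1

Solving yields:
  h_Q = 17536/4713
  h_R = 16336/4713
  h_S = 8592/1571
  h_T = 23968/4713

Starting state is S, so the expected hitting time is h_S = 8592/1571.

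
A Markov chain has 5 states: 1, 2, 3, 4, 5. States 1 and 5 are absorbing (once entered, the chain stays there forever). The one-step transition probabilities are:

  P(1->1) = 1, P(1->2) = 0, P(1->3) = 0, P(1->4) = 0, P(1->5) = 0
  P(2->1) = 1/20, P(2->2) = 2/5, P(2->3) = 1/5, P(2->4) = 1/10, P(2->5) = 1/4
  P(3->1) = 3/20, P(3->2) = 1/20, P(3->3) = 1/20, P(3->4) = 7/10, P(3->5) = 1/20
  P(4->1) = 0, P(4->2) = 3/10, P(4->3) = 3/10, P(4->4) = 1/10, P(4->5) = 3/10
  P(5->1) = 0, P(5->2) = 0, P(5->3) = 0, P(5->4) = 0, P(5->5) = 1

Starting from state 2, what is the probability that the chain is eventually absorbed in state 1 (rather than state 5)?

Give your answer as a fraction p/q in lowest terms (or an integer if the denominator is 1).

Let a_i = P(absorbed in 1 | start in state i).
Boundary conditions: a_1 = 1, a_5 = 0.
For each transient state i, a_i = sum_j P(i->j) * a_j:
  a_2 = 1/20*a_1 + 2/5*a_2 + 1/5*a_3 + 1/10*a_4 + 1/4*a_5
  a_3 = 3/20*a_1 + 1/20*a_2 + 1/20*a_3 + 7/10*a_4 + 1/20*a_5
  a_4 = 0*a_1 + 3/10*a_2 + 3/10*a_3 + 1/10*a_4 + 3/10*a_5

Substituting a_1 = 1 and a_5 = 0, rearrange to (I - Q) a = r where r[i] = P(i -> 1):
  [3/5, -1/5, -1/10] . (a_2, a_3, a_4) = 1/20
  [-1/20, 19/20, -7/10] . (a_2, a_3, a_4) = 3/20
  [-3/10, -3/10, 9/10] . (a_2, a_3, a_4) = 0

Solving yields:
  a_2 = 5/24
  a_3 = 7/24
  a_4 = 1/6

Starting state is 2, so the absorption probability is a_2 = 5/24.

Answer: 5/24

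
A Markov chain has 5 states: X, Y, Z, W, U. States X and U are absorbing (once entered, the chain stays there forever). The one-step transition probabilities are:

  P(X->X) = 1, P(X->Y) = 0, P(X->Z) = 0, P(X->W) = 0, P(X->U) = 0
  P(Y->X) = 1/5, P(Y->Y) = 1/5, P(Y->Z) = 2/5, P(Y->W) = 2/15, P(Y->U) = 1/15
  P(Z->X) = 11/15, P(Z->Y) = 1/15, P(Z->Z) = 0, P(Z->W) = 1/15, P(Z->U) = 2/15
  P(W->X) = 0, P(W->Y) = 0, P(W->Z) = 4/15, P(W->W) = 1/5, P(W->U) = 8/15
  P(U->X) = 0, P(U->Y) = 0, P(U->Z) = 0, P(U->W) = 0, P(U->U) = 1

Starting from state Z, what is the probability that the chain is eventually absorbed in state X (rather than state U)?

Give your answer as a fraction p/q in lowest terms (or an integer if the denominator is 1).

Answer: 405/508

Derivation:
Let a_i = P(absorbed in X | start in state i).
Boundary conditions: a_X = 1, a_U = 0.
For each transient state i, a_i = sum_j P(i->j) * a_j:
  a_Y = 1/5*a_X + 1/5*a_Y + 2/5*a_Z + 2/15*a_W + 1/15*a_U
  a_Z = 11/15*a_X + 1/15*a_Y + 0*a_Z + 1/15*a_W + 2/15*a_U
  a_W = 0*a_X + 0*a_Y + 4/15*a_Z + 1/5*a_W + 8/15*a_U

Substituting a_X = 1 and a_U = 0, rearrange to (I - Q) a = r where r[i] = P(i -> X):
  [4/5, -2/5, -2/15] . (a_Y, a_Z, a_W) = 1/5
  [-1/15, 1, -1/15] . (a_Y, a_Z, a_W) = 11/15
  [0, -4/15, 4/5] . (a_Y, a_Z, a_W) = 0

Solving yields:
  a_Y = 88/127
  a_Z = 405/508
  a_W = 135/508

Starting state is Z, so the absorption probability is a_Z = 405/508.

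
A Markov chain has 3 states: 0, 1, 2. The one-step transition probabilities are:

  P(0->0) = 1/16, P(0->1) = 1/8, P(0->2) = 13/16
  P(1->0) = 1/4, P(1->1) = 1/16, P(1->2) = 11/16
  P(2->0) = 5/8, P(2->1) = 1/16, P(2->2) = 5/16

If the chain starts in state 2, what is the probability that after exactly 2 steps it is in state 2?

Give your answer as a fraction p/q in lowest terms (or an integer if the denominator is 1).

Answer: 83/128

Derivation:
Computing P^2 by repeated multiplication:
P^1 =
  0: [1/16, 1/8, 13/16]
  1: [1/4, 1/16, 11/16]
  2: [5/8, 1/16, 5/16]
P^2 =
  0: [139/256, 17/256, 25/64]
  1: [59/128, 5/64, 59/128]
  2: [1/4, 13/128, 83/128]

(P^2)[2 -> 2] = 83/128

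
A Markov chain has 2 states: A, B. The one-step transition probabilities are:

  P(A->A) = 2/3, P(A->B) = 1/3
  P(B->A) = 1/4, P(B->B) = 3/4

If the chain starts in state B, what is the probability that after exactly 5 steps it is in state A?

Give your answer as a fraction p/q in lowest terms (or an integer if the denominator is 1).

Computing P^5 by repeated multiplication:
P^1 =
  A: [2/3, 1/3]
  B: [1/4, 3/4]
P^2 =
  A: [19/36, 17/36]
  B: [17/48, 31/48]
P^3 =
  A: [203/432, 229/432]
  B: [229/576, 347/576]
P^4 =
  A: [2311/5184, 2873/5184]
  B: [2873/6912, 4039/6912]
P^5 =
  A: [27107/62208, 35101/62208]
  B: [35101/82944, 47843/82944]

(P^5)[B -> A] = 35101/82944

Answer: 35101/82944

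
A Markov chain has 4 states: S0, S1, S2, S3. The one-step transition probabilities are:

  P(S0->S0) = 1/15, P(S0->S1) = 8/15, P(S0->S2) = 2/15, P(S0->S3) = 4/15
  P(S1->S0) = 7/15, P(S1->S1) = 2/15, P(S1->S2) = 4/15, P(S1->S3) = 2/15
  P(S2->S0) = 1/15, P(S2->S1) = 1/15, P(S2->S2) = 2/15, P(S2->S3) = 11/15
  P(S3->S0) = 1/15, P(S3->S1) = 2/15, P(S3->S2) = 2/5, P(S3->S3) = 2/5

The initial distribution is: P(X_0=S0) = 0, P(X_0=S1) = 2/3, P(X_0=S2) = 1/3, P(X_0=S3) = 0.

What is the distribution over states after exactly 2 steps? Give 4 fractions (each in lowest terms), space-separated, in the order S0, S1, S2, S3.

Propagating the distribution step by step (d_{t+1} = d_t * P):
d_0 = (S0=0, S1=2/3, S2=1/3, S3=0)
  d_1[S0] = 0*1/15 + 2/3*7/15 + 1/3*1/15 + 0*1/15 = 1/3
  d_1[S1] = 0*8/15 + 2/3*2/15 + 1/3*1/15 + 0*2/15 = 1/9
  d_1[S2] = 0*2/15 + 2/3*4/15 + 1/3*2/15 + 0*2/5 = 2/9
  d_1[S3] = 0*4/15 + 2/3*2/15 + 1/3*11/15 + 0*2/5 = 1/3
d_1 = (S0=1/3, S1=1/9, S2=2/9, S3=1/3)
  d_2[S0] = 1/3*1/15 + 1/9*7/15 + 2/9*1/15 + 1/3*1/15 = 1/9
  d_2[S1] = 1/3*8/15 + 1/9*2/15 + 2/9*1/15 + 1/3*2/15 = 34/135
  d_2[S2] = 1/3*2/15 + 1/9*4/15 + 2/9*2/15 + 1/3*2/5 = 32/135
  d_2[S3] = 1/3*4/15 + 1/9*2/15 + 2/9*11/15 + 1/3*2/5 = 2/5
d_2 = (S0=1/9, S1=34/135, S2=32/135, S3=2/5)

Answer: 1/9 34/135 32/135 2/5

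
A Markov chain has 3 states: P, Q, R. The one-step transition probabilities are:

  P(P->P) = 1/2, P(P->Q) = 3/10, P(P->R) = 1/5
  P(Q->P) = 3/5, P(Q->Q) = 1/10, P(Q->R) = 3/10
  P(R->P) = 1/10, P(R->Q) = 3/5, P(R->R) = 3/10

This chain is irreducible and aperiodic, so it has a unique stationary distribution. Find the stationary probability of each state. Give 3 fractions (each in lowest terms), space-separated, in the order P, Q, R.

Answer: 3/7 11/35 9/35

Derivation:
The stationary distribution satisfies pi = pi * P, i.e.:
  pi_P = 1/2*pi_P + 3/5*pi_Q + 1/10*pi_R
  pi_Q = 3/10*pi_P + 1/10*pi_Q + 3/5*pi_R
  pi_R = 1/5*pi_P + 3/10*pi_Q + 3/10*pi_R
with normalization: pi_P + pi_Q + pi_R = 1.

Using the first 2 balance equations plus normalization, the linear system A*pi = b is:
  [-1/2, 3/5, 1/10] . pi = 0
  [3/10, -9/10, 3/5] . pi = 0
  [1, 1, 1] . pi = 1

Solving yields:
  pi_P = 3/7
  pi_Q = 11/35
  pi_R = 9/35

Verification (pi * P):
  3/7*1/2 + 11/35*3/5 + 9/35*1/10 = 3/7 = pi_P  (ok)
  3/7*3/10 + 11/35*1/10 + 9/35*3/5 = 11/35 = pi_Q  (ok)
  3/7*1/5 + 11/35*3/10 + 9/35*3/10 = 9/35 = pi_R  (ok)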